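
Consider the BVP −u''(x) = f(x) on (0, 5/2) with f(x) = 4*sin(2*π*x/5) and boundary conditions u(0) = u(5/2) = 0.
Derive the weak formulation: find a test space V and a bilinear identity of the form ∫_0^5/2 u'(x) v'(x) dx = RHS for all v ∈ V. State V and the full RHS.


V = H^1_0(0, 5/2) (so v(0) = v(5/2) = 0); weak form: ∫_0^5/2 u'v' dx = ∫_0^5/2 (4*sin(2*π*x/5)) v dx for all v ∈ V.

Multiply both sides by a test function v and integrate from 0 to 5/2:
  ∫_0^5/2 −u''(x) v(x) dx = ∫_0^5/2 f(x) v(x) dx.
Integrate the LHS by parts once:
  ∫_0^5/2 −u'' v dx = −[u'(x) v(x)]_0^5/2 + ∫_0^5/2 u'(x) v'(x) dx.
Thus ∫_0^5/2 u'(x) v'(x) dx = ∫_0^5/2 f(x) v(x) dx + [u'(x) v(x)]_0^5/2.
Choose V so that boundary terms are either known or forced to vanish.
u is Dirichlet: u(0) = u(5/2) = 0. Let V = H^1_0(0, 5/2); then v(0) = v(5/2) = 0, and [u' v]_0^5/2 = 0.
Weak formulation: find u (satisfying any essential BC) such that ∫_0^5/2 u'(x) v'(x) dx = ∫_0^5/2 f v dx for all v ∈ V.
Substituting f(x) = 4*sin(2*π*x/5), the right-hand side is ∫_0^5/2 (4*sin(2*π*x/5)) v dx.


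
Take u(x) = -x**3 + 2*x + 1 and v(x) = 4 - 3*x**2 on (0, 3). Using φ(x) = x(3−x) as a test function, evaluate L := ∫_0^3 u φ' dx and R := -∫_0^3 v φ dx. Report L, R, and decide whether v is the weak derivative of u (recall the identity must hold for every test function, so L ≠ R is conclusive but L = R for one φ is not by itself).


LHS = 549/20, RHS = 369/20. No, v is not the weak derivative of u.

u(x) = -x**3 + 2*x + 1, classical derivative u'(x) = 2 - 3*x**2.
φ(x) = x(3−x), so φ'(x) = 3 - 2*x.
Note φ(0) = φ(3) = 0, so the boundary term u·φ vanishes.
LHS = ∫_0^3 u(x) φ'(x) dx = ∫_0^3 (2*x^4 - 3*x^3 - 4*x^2 + 4*x + 3) dx. Term by term:
  ∫_0^3 2*x^4 dx = 486/5;  ∫_0^3 -3*x^3 dx = -243/4;  ∫_0^3 -4*x^2 dx = -36;
  ∫_0^3 4*x dx = 18;  ∫_0^3 3 dx = 9.
Sum: 486/5 − 243/4 − 36 + 18 + 9 = 549/20.
So LHS = 549/20.
∫_0^3 v(x) φ(x) dx = ∫_0^3 (3*x^4 - 9*x^3 - 4*x^2 + 12*x) dx. Term by term:
  ∫_0^3 3*x^4 dx = 729/5;  ∫_0^3 -9*x^3 dx = -729/4;  ∫_0^3 -4*x^2 dx = -36;
  ∫_0^3 12*x dx = 54.
Sum: 729/5 − 729/4 − 36 + 54 = -369/20.
So RHS = -∫_0^3 v(x) φ(x) dx = 369/20.
LHS − RHS = 9 ≠ 0, so the identity fails.
(For a valid weak derivative the identity must hold for EVERY test function, in particular this one. The failure shows v is NOT the weak derivative of u.)
Correct weak derivative would be u'(x) = 2 - 3*x**2.


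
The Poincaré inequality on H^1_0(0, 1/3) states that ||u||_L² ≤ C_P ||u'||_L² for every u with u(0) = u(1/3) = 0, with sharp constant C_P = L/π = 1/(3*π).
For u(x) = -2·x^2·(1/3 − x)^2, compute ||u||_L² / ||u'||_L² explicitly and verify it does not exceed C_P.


||u||_L² / ||u'||_L² = sqrt(3)/18 < C_P = 1/(3*π).

u(x) = -2·x^2·(1/3 − x)^2, so u'(x) = 4*x*(-18*x^2 + 9*x - 1)/9.
u(x) = -2·x^2·(1/3 − x)^2 vanishes at x = 0 and x = 1/3, so u ∈ H^1_0(0, 1/3). Differentiate via the product rule and integrate the resulting polynomials term by term.
  ∫_0^1/3 u² dx = ∫_0^1/3 (4*x^8 - 16*x^7/3 + 8*x^6/3 - 16*x^5/27 + 4*x^4/81) dx. Term by term:
    ∫_0^1/3 4*x^8 dx = 4/177147;  ∫_0^1/3 -16*x^7/3 dx = -2/19683;  ∫_0^1/3 8*x^6/3 dx = 8/45927;
    ∫_0^1/3 -16*x^5/27 dx = -8/59049;  ∫_0^1/3 4*x^4/81 dx = 4/98415.
  Sum: 4/177147 − 2/19683 + 8/45927 − 8/59049 + 4/98415 = 2/6200145.
  ∫_0^1/3 (u')² dx = ∫_0^1/3 (64*x^6 - 64*x^5 + 208*x^4/9 - 32*x^3/9 + 16*x^2/81) dx. Term by term:
    ∫_0^1/3 64*x^6 dx = 64/15309;  ∫_0^1/3 -64*x^5 dx = -32/2187;  ∫_0^1/3 208*x^4/9 dx = 208/10935;
    ∫_0^1/3 -32*x^3/9 dx = -8/729;  ∫_0^1/3 16*x^2/81 dx = 16/6561.
  Sum: 64/15309 − 32/2187 + 208/10935 − 8/729 + 16/6561 = 8/229635.
∫_0^1/3 u² dx = 2/6200145, so ||u||_L² = sqrt(210)/25515.
∫_0^1/3 (u')² dx = 8/229635, so ||u'||_L² = 2*sqrt(70)/2835.
Ratio ||u||_L² / ||u'||_L² = sqrt(3)/18.
Sharp Poincaré constant on H^1_0(0, 1/3) is C_P = L/π = 1/(3*π), achieved by sin(3*π·x).
A polynomial bump cannot attain the sharp Poincaré constant (only the first sine eigenfunction does), so the ratio is strictly less than C_P, consistent with ||u||_L² ≤ C_P ||u'||_L².


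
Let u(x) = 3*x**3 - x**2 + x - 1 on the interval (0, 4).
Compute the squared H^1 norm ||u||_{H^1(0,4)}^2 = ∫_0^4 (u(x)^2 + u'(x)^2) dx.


||u||_{H^1}^2 = 3430232/105

The H^1 norm (squared) on an interval (0, L) is
  ||u||_{H^1}^2 = ∫_0^L u(x)^2 dx + ∫_0^L u'(x)^2 dx.
Compute u'(x) = 9*x**2 - 2*x + 1.
Then u(x)^2 = 9*x**6 - 6*x**5 + 7*x**4 - 8*x**3 + 3*x**2 - 2*x + 1 and u'(x)^2 = 81*x**4 - 36*x**3 + 22*x**2 - 4*x + 1.
Integrate each monomial from 0 to 4 using ∫_0^4 c·x^n dx = c·4^(n+1)/(n+1):
  ∫_0^4 u(x)^2 dx = ∫_0^4 (9*x^6 - 6*x^5 + 7*x^4 - 8*x^3 + 3*x^2 - 2*x + 1) dx. Term by term:
    ∫_0^4 9*x^6 dx = 147456/7;  ∫_0^4 -6*x^5 dx = -4096;  ∫_0^4 7*x^4 dx = 7168/5;
    ∫_0^4 -8*x^3 dx = -512;  ∫_0^4 3*x^2 dx = 64;  ∫_0^4 -2*x dx = -16;
    ∫_0^4 1 dx = 4.
  Sum: 147456/7 − 4096 + 7168/5 − 512 + 64 − 16 + 4 = 627996/35.
  ∫_0^4 u'(x)^2 dx = ∫_0^4 (81*x^4 - 36*x^3 + 22*x^2 - 4*x + 1) dx. Term by term:
    ∫_0^4 81*x^4 dx = 82944/5;  ∫_0^4 -36*x^3 dx = -2304;  ∫_0^4 22*x^2 dx = 1408/3;
    ∫_0^4 -4*x dx = -32;  ∫_0^4 1 dx = 4.
  Sum: 82944/5 − 2304 + 1408/3 − 32 + 4 = 220892/15.
Adding: ||u||_{H^1}^2 = 627996/35 + 220892/15 = 3430232/105.


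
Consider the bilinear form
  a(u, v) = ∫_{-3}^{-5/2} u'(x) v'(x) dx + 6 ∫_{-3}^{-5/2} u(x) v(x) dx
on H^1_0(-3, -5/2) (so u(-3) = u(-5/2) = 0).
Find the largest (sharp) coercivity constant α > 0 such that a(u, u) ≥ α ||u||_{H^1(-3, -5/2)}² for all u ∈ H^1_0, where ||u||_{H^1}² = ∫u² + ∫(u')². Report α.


α = 1

Coercivity of a(·,·) on H^1_0(-3, -5/2) means a(u, u) ≥ α ||u||_{H^1}² for every u ∈ H^1_0.
The interval has length L = 1/2, and Poincaré/coercivity depend only on L. Here a(u, u) = ∫(u')² + (6)·∫u².
Here c = 6 ≥ 1, so a(u,u) = ∫(u')² + c∫u² ≥ ∫(u')² + ∫u² = ||u||_{H^1}², i.e. α = 1 works. No larger α is possible: a(u,u) ≥ α||u||_{H^1}² means (1−α)∫(u')² ≥ (α−c)∫u², and for the modes u_n = sin(nπ(x−x₀)/L) (x₀ the left endpoint) one has ∫u_n²/∫(u_n')² = (L/(nπ))² → 0, so a(u_n,u_n)/||u_n||_{H^1}² → 1. Hence the optimal constant is α = 1.
Therefore α = 1.


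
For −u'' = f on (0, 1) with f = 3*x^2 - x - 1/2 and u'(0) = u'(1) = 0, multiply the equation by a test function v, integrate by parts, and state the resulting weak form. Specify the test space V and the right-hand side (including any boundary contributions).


V = H^1(0, 1) (no boundary constraint on v; u is determined up to an additive constant); weak form: ∫_0^1 u'v' dx = ∫_0^1 (3*x^2 - x - 1/2) v dx for all v ∈ V.

Multiply both sides by a test function v and integrate from 0 to 1:
  ∫_0^1 −u''(x) v(x) dx = ∫_0^1 f(x) v(x) dx.
Integrate the LHS by parts once:
  ∫_0^1 −u'' v dx = −[u'(x) v(x)]_0^1 + ∫_0^1 u'(x) v'(x) dx.
Thus ∫_0^1 u'(x) v'(x) dx = ∫_0^1 f(x) v(x) dx + [u'(x) v(x)]_0^1.
Choose V so that boundary terms are either known or forced to vanish.
u has homogeneous Neumann: u'(0) = u'(1) = 0. So [u' v]_0^1 = 0·v(1) − 0·v(0) = 0 for any v; take V = H^1(0, 1).
Weak formulation: find u (satisfying any essential BC) such that ∫_0^1 u'(x) v'(x) dx = ∫_0^1 f v dx for all v ∈ V (homogeneous Neumann, so boundary terms vanish).
Substituting f(x) = 3*x^2 - x - 1/2, the right-hand side is ∫_0^1 (3*x^2 - x - 1/2) v dx.
Compatibility check (pure Neumann): taking v ≡ 1 ∈ V gives 0 = ∫_0^1 f dx + (0) − (0), i.e. ∫_0^1 f dx must equal u'(0) − u'(1) = 0. Indeed ∫_0^1 (3*x^2 - x - 1/2) dx = 0, so the data are compatible. The solution is then unique only up to an additive constant (fix it e.g. by requiring ∫_0^1 u dx = 0).


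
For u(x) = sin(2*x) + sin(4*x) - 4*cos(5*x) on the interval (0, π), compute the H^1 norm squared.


||u||_{H^1(0,π)}^2 = 14144/63 + 219*π

u'(x) = 20*sin(5*x) + 2*cos(2*x) + 4*cos(4*x).
Expand u² and (u')² and integrate term by term on (0, π), using: for integers n ≥ 1, ∫_0^π sin²(nx) dx = ∫_0^π cos²(nx) dx = π/2; for n ≠ n', ∫_0^π sin(nx)sin(n'x) dx = ∫_0^π cos(nx)cos(n'x) dx = 0; and by product-to-sum, ∫_0^π sin(nx)cos(n'x) dx = ½∫_0^π [sin((n+n')x) + sin((n−n')x)] dx, which is 0 when n+n' is even and 2n/(n²−n'²) when n+n' is odd (it need not vanish on (0, π)).
  u² squared terms: (-4)²·∫cos(5x)² dx = 16·π/2 = 8*π;  (1)²·∫sin(2x)² dx = 1·π/2 = π/2;  (1)²·∫sin(4x)² dx = 1·π/2 = π/2.
  u² cross terms: 2·(-4)·(1)·∫cos(5x)·sin(2x) dx = -8·(-4/21) = 32/21;  2·(-4)·(1)·∫cos(5x)·sin(4x) dx = -8·(-8/9) = 64/9;  2·(1)·(1)·∫sin(2x)·sin(4x) dx = 2·(0) = 0.
  So ∫_0^π u² dx = 8*π + π/2 + π/2 + 32/21 + 64/9 + 0 = 544/63 + 9*π.
  (u')² squared terms: (2)²·∫cos(2x)² dx = 4·π/2 = 2*π;  (4)²·∫cos(4x)² dx = 16·π/2 = 8*π;  (20)²·∫sin(5x)² dx = 400·π/2 = 200*π.
  (u')² cross terms: 2·(2)·(4)·∫cos(2x)·cos(4x) dx = 16·(0) = 0;  2·(2)·(20)·∫cos(2x)·sin(5x) dx = 80·(10/21) = 800/21;  2·(4)·(20)·∫cos(4x)·sin(5x) dx = 160·(10/9) = 1600/9.
  So ∫_0^π (u')² dx = 2*π + 8*π + 200*π + 0 + 800/21 + 1600/9 = 13600/63 + 210*π.
||u||_{H^1}^2 = (544/63 + 9*π) + (13600/63 + 210*π) = 14144/63 + 219*π.


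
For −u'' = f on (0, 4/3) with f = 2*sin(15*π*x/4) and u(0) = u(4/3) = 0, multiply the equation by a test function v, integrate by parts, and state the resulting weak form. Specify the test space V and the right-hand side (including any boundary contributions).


V = H^1_0(0, 4/3) (so v(0) = v(4/3) = 0); weak form: ∫_0^4/3 u'v' dx = ∫_0^4/3 (2*sin(15*π*x/4)) v dx for all v ∈ V.

Multiply both sides by a test function v and integrate from 0 to 4/3:
  ∫_0^4/3 −u''(x) v(x) dx = ∫_0^4/3 f(x) v(x) dx.
Integrate the LHS by parts once:
  ∫_0^4/3 −u'' v dx = −[u'(x) v(x)]_0^4/3 + ∫_0^4/3 u'(x) v'(x) dx.
Thus ∫_0^4/3 u'(x) v'(x) dx = ∫_0^4/3 f(x) v(x) dx + [u'(x) v(x)]_0^4/3.
Choose V so that boundary terms are either known or forced to vanish.
u is Dirichlet: u(0) = u(4/3) = 0. Let V = H^1_0(0, 4/3); then v(0) = v(4/3) = 0, and [u' v]_0^4/3 = 0.
Weak formulation: find u (satisfying any essential BC) such that ∫_0^4/3 u'(x) v'(x) dx = ∫_0^4/3 f v dx for all v ∈ V.
Substituting f(x) = 2*sin(15*π*x/4), the right-hand side is ∫_0^4/3 (2*sin(15*π*x/4)) v dx.


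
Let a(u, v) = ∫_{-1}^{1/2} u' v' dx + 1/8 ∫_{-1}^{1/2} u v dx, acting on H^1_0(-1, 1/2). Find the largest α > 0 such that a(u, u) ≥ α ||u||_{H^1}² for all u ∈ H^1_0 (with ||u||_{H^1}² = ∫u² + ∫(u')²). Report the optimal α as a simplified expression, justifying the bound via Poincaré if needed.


α = (9 + 32*π^2)/(8*(9 + 4*π^2))

Coercivity of a(·,·) on H^1_0(-1, 1/2) means a(u, u) ≥ α ||u||_{H^1}² for every u ∈ H^1_0.
The interval has length L = 3/2, and Poincaré/coercivity depend only on L. Here a(u, u) = ∫(u')² + (1/8)·∫u².
Here 0 < c = 1/8 < 1. The condition a(u,u) ≥ α||u||_{H^1}² reads (1−α)∫(u')² ≥ (α−c)∫u². Any admissible α is ≤ 1 (rapidly oscillating u have ∫u²/∫(u')² → 0), and α = 1 would force 0 ≥ (1−c)∫u², impossible since c < 1; so 1−α > 0. By the sharp Poincaré inequality on H^1_0 of an interval of length L, ∫(u')² ≥ (π/L)²∫u² with equality for the first sine mode sin(π(x−x₀)/L) (x₀ the left endpoint), so the inequality holds for all u iff (1−α)(π/L)² ≥ α − c, i.e. α ≤ ((π/L)² + c)/((π/L)² + 1) = (1 + c(L/π)²)/(1 + (L/π)²). With (π/L)² = 4*π^2/9 and c = 1/8, the largest admissible constant is α = ((π/L)² + c)/((π/L)² + 1).
Simplifying, α = (9 + 32*π^2)/(8*(9 + 4*π^2)).


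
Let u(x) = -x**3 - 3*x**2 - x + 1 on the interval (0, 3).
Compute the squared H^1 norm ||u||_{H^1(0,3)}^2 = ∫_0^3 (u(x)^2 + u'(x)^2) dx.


||u||_{H^1}^2 = 22452/7

The H^1 norm (squared) on an interval (0, L) is
  ||u||_{H^1}^2 = ∫_0^L u(x)^2 dx + ∫_0^L u'(x)^2 dx.
Compute u'(x) = -3*x**2 - 6*x - 1.
Then u(x)^2 = x**6 + 6*x**5 + 11*x**4 + 4*x**3 - 5*x**2 - 2*x + 1 and u'(x)^2 = 9*x**4 + 36*x**3 + 42*x**2 + 12*x + 1.
Integrate each monomial from 0 to 3 using ∫_0^3 c·x^n dx = c·3^(n+1)/(n+1):
  ∫_0^3 u(x)^2 dx = ∫_0^3 (x^6 + 6*x^5 + 11*x^4 + 4*x^3 - 5*x^2 - 2*x + 1) dx. Term by term:
    ∫_0^3 x^6 dx = 2187/7;  ∫_0^3 6*x^5 dx = 729;  ∫_0^3 11*x^4 dx = 2673/5;
    ∫_0^3 4*x^3 dx = 81;  ∫_0^3 -5*x^2 dx = -45;  ∫_0^3 -2*x dx = -9;
    ∫_0^3 1 dx = 3.
  Sum: 2187/7 + 729 + 2673/5 + 81 − 45 − 9 + 3 = 56211/35.
  ∫_0^3 u'(x)^2 dx = ∫_0^3 (9*x^4 + 36*x^3 + 42*x^2 + 12*x + 1) dx. Term by term:
    ∫_0^3 9*x^4 dx = 2187/5;  ∫_0^3 36*x^3 dx = 729;  ∫_0^3 42*x^2 dx = 378;
    ∫_0^3 12*x dx = 54;  ∫_0^3 1 dx = 3.
  Sum: 2187/5 + 729 + 378 + 54 + 3 = 8007/5.
Adding: ||u||_{H^1}^2 = 56211/35 + 8007/5 = 22452/7.


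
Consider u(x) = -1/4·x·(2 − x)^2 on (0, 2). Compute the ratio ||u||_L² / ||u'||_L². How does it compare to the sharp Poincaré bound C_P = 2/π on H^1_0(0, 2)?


||u||_L² / ||u'||_L² = sqrt(14)/7 < C_P = 2/π.

u(x) = -1/4·x·(2 − x)^2, so u'(x) = (2 - 3*x)*(x - 2)/4.
u(x) = -1/4·x·(2 − x)^2 vanishes at x = 0 and x = 2, so u ∈ H^1_0(0, 2). Differentiate via the product rule and integrate the resulting polynomials term by term.
  ∫_0^2 u² dx = ∫_0^2 (x^6/16 - x^5/2 + 3*x^4/2 - 2*x^3 + x^2) dx. Term by term:
    ∫_0^2 x^6/16 dx = 8/7;  ∫_0^2 -x^5/2 dx = -16/3;  ∫_0^2 3*x^4/2 dx = 48/5;
    ∫_0^2 -2*x^3 dx = -8;  ∫_0^2 x^2 dx = 8/3.
  Sum: 8/7 − 16/3 + 48/5 − 8 + 8/3 = 8/105.
  ∫_0^2 (u')² dx = ∫_0^2 (9*x^4/16 - 3*x^3 + 11*x^2/2 - 4*x + 1) dx. Term by term:
    ∫_0^2 9*x^4/16 dx = 18/5;  ∫_0^2 -3*x^3 dx = -12;  ∫_0^2 11*x^2/2 dx = 44/3;
    ∫_0^2 -4*x dx = -8;  ∫_0^2 1 dx = 2.
  Sum: 18/5 − 12 + 44/3 − 8 + 2 = 4/15.
∫_0^2 u² dx = 8/105, so ||u||_L² = 2*sqrt(210)/105.
∫_0^2 (u')² dx = 4/15, so ||u'||_L² = 2*sqrt(15)/15.
Ratio ||u||_L² / ||u'||_L² = sqrt(14)/7.
Sharp Poincaré constant on H^1_0(0, 2) is C_P = L/π = 2/π, achieved by sin(π/2·x).
A polynomial bump cannot attain the sharp Poincaré constant (only the first sine eigenfunction does), so the ratio is strictly less than C_P, consistent with ||u||_L² ≤ C_P ||u'||_L².


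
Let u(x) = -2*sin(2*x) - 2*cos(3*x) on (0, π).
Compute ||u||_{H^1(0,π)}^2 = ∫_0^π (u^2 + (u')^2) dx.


||u||_{H^1(0,π)}^2 = -64 + 30*π

u'(x) = 6*sin(3*x) - 4*cos(2*x).
Expand u² and (u')² and integrate term by term on (0, π), using: for integers n ≥ 1, ∫_0^π sin²(nx) dx = ∫_0^π cos²(nx) dx = π/2; for n ≠ n', ∫_0^π sin(nx)sin(n'x) dx = ∫_0^π cos(nx)cos(n'x) dx = 0; and by product-to-sum, ∫_0^π sin(nx)cos(n'x) dx = ½∫_0^π [sin((n+n')x) + sin((n−n')x)] dx, which is 0 when n+n' is even and 2n/(n²−n'²) when n+n' is odd (it need not vanish on (0, π)).
  u² squared terms: (-2)²·∫cos(3x)² dx = 4·π/2 = 2*π;  (-2)²·∫sin(2x)² dx = 4·π/2 = 2*π.
  u² cross terms: 2·(-2)·(-2)·∫cos(3x)·sin(2x) dx = 8·(-4/5) = -32/5.
  So ∫_0^π u² dx = 2*π + 2*π − 32/5 = -32/5 + 4*π.
  (u')² squared terms: (-4)²·∫cos(2x)² dx = 16·π/2 = 8*π;  (6)²·∫sin(3x)² dx = 36·π/2 = 18*π.
  (u')² cross terms: 2·(-4)·(6)·∫cos(2x)·sin(3x) dx = -48·(6/5) = -288/5.
  So ∫_0^π (u')² dx = 8*π + 18*π − 288/5 = -288/5 + 26*π.
||u||_{H^1}^2 = (-32/5 + 4*π) + (-288/5 + 26*π) = -64 + 30*π.


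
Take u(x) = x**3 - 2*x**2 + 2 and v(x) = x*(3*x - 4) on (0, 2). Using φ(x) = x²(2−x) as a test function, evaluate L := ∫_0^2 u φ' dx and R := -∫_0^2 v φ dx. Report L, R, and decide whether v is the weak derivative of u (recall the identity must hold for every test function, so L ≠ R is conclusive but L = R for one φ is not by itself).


LHS = 0, RHS = 0. Yes, v = u' weakly.

u(x) = x**3 - 2*x**2 + 2, classical derivative u'(x) = 3*x**2 - 4*x.
φ(x) = x²(2−x), so φ'(x) = x*(4 - 3*x).
Note φ(0) = φ(2) = 0, so the boundary term u·φ vanishes.
LHS = ∫_0^2 u(x) φ'(x) dx = ∫_0^2 (-3*x^5 + 10*x^4 - 8*x^3 - 6*x^2 + 8*x) dx. Term by term:
  ∫_0^2 -3*x^5 dx = -32;  ∫_0^2 10*x^4 dx = 64;  ∫_0^2 -8*x^3 dx = -32;
  ∫_0^2 -6*x^2 dx = -16;  ∫_0^2 8*x dx = 16.
Sum: -32 + 64 − 32 − 16 + 16 = 0.
So LHS = 0.
∫_0^2 v(x) φ(x) dx = ∫_0^2 (-3*x^5 + 10*x^4 - 8*x^3) dx. Term by term:
  ∫_0^2 -3*x^5 dx = -32;  ∫_0^2 10*x^4 dx = 64;  ∫_0^2 -8*x^3 dx = -32.
Sum: -32 + 64 − 32 = 0.
So RHS = -∫_0^2 v(x) φ(x) dx = 0.
LHS = RHS, so the identity holds for this test φ.
Moreover u is smooth here and v(x) = u'(x) = 3*x**2 - 4*x pointwise, so the identity holds for every test function. Hence v is the weak derivative of u.


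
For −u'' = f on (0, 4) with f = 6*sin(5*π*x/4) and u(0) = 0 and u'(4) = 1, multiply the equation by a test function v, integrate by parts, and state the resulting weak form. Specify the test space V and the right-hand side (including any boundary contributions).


V = {v ∈ H^1(0, 4) : v(0) = 0} (test functions vanish at x = 0 where u is specified); weak form: ∫_0^4 u'v' dx = ∫_0^4 (6*sin(5*π*x/4)) v dx + v(4) for all v ∈ V.

Multiply both sides by a test function v and integrate from 0 to 4:
  ∫_0^4 −u''(x) v(x) dx = ∫_0^4 f(x) v(x) dx.
Integrate the LHS by parts once:
  ∫_0^4 −u'' v dx = −[u'(x) v(x)]_0^4 + ∫_0^4 u'(x) v'(x) dx.
Thus ∫_0^4 u'(x) v'(x) dx = ∫_0^4 f(x) v(x) dx + [u'(x) v(x)]_0^4.
Choose V so that boundary terms are either known or forced to vanish.
Mixed BC: u(0) = 0 (Dirichlet) and u'(4) = 1 (Neumann). Define V = {v ∈ H^1(0, 4) : v(0) = 0}. Then [u' v]_0^4 = u'(4)·v(4) − u'(0)·0 = v(4).
Weak formulation: find u (satisfying any essential BC) such that ∫_0^4 u'(x) v'(x) dx = ∫_0^4 f v dx + v(4) for all v ∈ V (Dirichlet at 0 absorbed into V; Neumann datum at x = 4 contributes the boundary term).
Substituting f(x) = 6*sin(5*π*x/4), the right-hand side is ∫_0^4 (6*sin(5*π*x/4)) v dx + v(4).


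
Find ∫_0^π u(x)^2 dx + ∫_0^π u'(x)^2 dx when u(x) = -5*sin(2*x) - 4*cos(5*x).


||u||_{H^1(0,π)}^2 = -4160/21 + 541*π/2

u'(x) = 20*sin(5*x) - 10*cos(2*x).
Expand u² and (u')² and integrate term by term on (0, π), using: for integers n ≥ 1, ∫_0^π sin²(nx) dx = ∫_0^π cos²(nx) dx = π/2; for n ≠ n', ∫_0^π sin(nx)sin(n'x) dx = ∫_0^π cos(nx)cos(n'x) dx = 0; and by product-to-sum, ∫_0^π sin(nx)cos(n'x) dx = ½∫_0^π [sin((n+n')x) + sin((n−n')x)] dx, which is 0 when n+n' is even and 2n/(n²−n'²) when n+n' is odd (it need not vanish on (0, π)).
  u² squared terms: (-5)²·∫sin(2x)² dx = 25·π/2 = 25*π/2;  (-4)²·∫cos(5x)² dx = 16·π/2 = 8*π.
  u² cross terms: 2·(-5)·(-4)·∫sin(2x)·cos(5x) dx = 40·(-4/21) = -160/21.
  So ∫_0^π u² dx = 25*π/2 + 8*π − 160/21 = -160/21 + 41*π/2.
  (u')² squared terms: (-10)²·∫cos(2x)² dx = 100·π/2 = 50*π;  (20)²·∫sin(5x)² dx = 400·π/2 = 200*π.
  (u')² cross terms: 2·(-10)·(20)·∫cos(2x)·sin(5x) dx = -400·(10/21) = -4000/21.
  So ∫_0^π (u')² dx = 50*π + 200*π − 4000/21 = -4000/21 + 250*π.
||u||_{H^1}^2 = (-160/21 + 41*π/2) + (-4000/21 + 250*π) = -4160/21 + 541*π/2.


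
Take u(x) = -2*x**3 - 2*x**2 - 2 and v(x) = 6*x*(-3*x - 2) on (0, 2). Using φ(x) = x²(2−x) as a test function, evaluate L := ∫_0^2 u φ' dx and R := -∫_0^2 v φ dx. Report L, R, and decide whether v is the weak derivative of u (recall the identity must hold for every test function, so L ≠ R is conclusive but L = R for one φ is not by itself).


LHS = 96/5, RHS = 288/5. No, v is not the weak derivative of u.

u(x) = -2*x**3 - 2*x**2 - 2, classical derivative u'(x) = -6*x**2 - 4*x.
φ(x) = x²(2−x), so φ'(x) = x*(4 - 3*x).
Note φ(0) = φ(2) = 0, so the boundary term u·φ vanishes.
LHS = ∫_0^2 u(x) φ'(x) dx = ∫_0^2 (6*x^5 - 2*x^4 - 8*x^3 + 6*x^2 - 8*x) dx. Term by term:
  ∫_0^2 6*x^5 dx = 64;  ∫_0^2 -2*x^4 dx = -64/5;  ∫_0^2 -8*x^3 dx = -32;
  ∫_0^2 6*x^2 dx = 16;  ∫_0^2 -8*x dx = -16.
Sum: 64 − 64/5 − 32 + 16 − 16 = 96/5.
So LHS = 96/5.
∫_0^2 v(x) φ(x) dx = ∫_0^2 (18*x^5 - 24*x^4 - 24*x^3) dx. Term by term:
  ∫_0^2 18*x^5 dx = 192;  ∫_0^2 -24*x^4 dx = -768/5;  ∫_0^2 -24*x^3 dx = -96.
Sum: 192 − 768/5 − 96 = -288/5.
So RHS = -∫_0^2 v(x) φ(x) dx = 288/5.
LHS − RHS = -192/5 ≠ 0, so the identity fails.
(For a valid weak derivative the identity must hold for EVERY test function, in particular this one. The failure shows v is NOT the weak derivative of u.)
Correct weak derivative would be u'(x) = -6*x**2 - 4*x.


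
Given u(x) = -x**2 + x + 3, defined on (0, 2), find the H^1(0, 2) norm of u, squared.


||u||_{H^1}^2 = 296/15

The H^1 norm (squared) on an interval (0, L) is
  ||u||_{H^1}^2 = ∫_0^L u(x)^2 dx + ∫_0^L u'(x)^2 dx.
Compute u'(x) = 1 - 2*x.
Then u(x)^2 = x**4 - 2*x**3 - 5*x**2 + 6*x + 9 and u'(x)^2 = 4*x**2 - 4*x + 1.
Integrate each monomial from 0 to 2 using ∫_0^2 c·x^n dx = c·2^(n+1)/(n+1):
  ∫_0^2 u(x)^2 dx = ∫_0^2 (x^4 - 2*x^3 - 5*x^2 + 6*x + 9) dx. Term by term:
    ∫_0^2 x^4 dx = 32/5;  ∫_0^2 -2*x^3 dx = -8;  ∫_0^2 -5*x^2 dx = -40/3;
    ∫_0^2 6*x dx = 12;  ∫_0^2 9 dx = 18.
  Sum: 32/5 − 8 − 40/3 + 12 + 18 = 226/15.
  ∫_0^2 u'(x)^2 dx = ∫_0^2 (4*x^2 - 4*x + 1) dx. Term by term:
    ∫_0^2 4*x^2 dx = 32/3;  ∫_0^2 -4*x dx = -8;  ∫_0^2 1 dx = 2.
  Sum: 32/3 − 8 + 2 = 14/3.
Adding: ||u||_{H^1}^2 = 226/15 + 14/3 = 296/15.


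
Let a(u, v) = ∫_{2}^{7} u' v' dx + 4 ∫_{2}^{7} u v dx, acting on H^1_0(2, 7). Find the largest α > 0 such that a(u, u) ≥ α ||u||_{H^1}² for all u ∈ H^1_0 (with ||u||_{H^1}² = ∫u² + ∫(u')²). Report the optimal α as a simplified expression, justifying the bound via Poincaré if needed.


α = 1

Coercivity of a(·,·) on H^1_0(2, 7) means a(u, u) ≥ α ||u||_{H^1}² for every u ∈ H^1_0.
The interval has length L = 5, and Poincaré/coercivity depend only on L. Here a(u, u) = ∫(u')² + (4)·∫u².
Here c = 4 ≥ 1, so a(u,u) = ∫(u')² + c∫u² ≥ ∫(u')² + ∫u² = ||u||_{H^1}², i.e. α = 1 works. No larger α is possible: a(u,u) ≥ α||u||_{H^1}² means (1−α)∫(u')² ≥ (α−c)∫u², and for the modes u_n = sin(nπ(x−x₀)/L) (x₀ the left endpoint) one has ∫u_n²/∫(u_n')² = (L/(nπ))² → 0, so a(u_n,u_n)/||u_n||_{H^1}² → 1. Hence the optimal constant is α = 1.
Therefore α = 1.


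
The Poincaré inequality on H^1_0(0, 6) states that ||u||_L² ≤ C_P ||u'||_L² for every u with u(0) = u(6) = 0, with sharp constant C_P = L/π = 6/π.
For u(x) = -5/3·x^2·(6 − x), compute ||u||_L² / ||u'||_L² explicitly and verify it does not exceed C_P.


||u||_L² / ||u'||_L² = 3*sqrt(14)/7 < C_P = 6/π.

u(x) = -5/3·x^2·(6 − x), so u'(x) = 5*x*(x - 4).
u(x) = -5/3·x^2·(6 − x) vanishes at x = 0 and x = 6, so u ∈ H^1_0(0, 6). Differentiate via the product rule and integrate the resulting polynomials term by term.
  ∫_0^6 u² dx = ∫_0^6 (25*x^6/9 - 100*x^5/3 + 100*x^4) dx. Term by term:
    ∫_0^6 25*x^6/9 dx = 777600/7;  ∫_0^6 -100*x^5/3 dx = -259200;  ∫_0^6 100*x^4 dx = 155520.
  Sum: 777600/7 − 259200 + 155520 = 51840/7.
  ∫_0^6 (u')² dx = ∫_0^6 (25*x^4 - 200*x^3 + 400*x^2) dx. Term by term:
    ∫_0^6 25*x^4 dx = 38880;  ∫_0^6 -200*x^3 dx = -64800;  ∫_0^6 400*x^2 dx = 28800.
  Sum: 38880 − 64800 + 28800 = 2880.
∫_0^6 u² dx = 51840/7, so ||u||_L² = 72*sqrt(70)/7.
∫_0^6 (u')² dx = 2880, so ||u'||_L² = 24*sqrt(5).
Ratio ||u||_L² / ||u'||_L² = 3*sqrt(14)/7.
Sharp Poincaré constant on H^1_0(0, 6) is C_P = L/π = 6/π, achieved by sin(π/6·x).
A polynomial bump cannot attain the sharp Poincaré constant (only the first sine eigenfunction does), so the ratio is strictly less than C_P, consistent with ||u||_L² ≤ C_P ||u'||_L².


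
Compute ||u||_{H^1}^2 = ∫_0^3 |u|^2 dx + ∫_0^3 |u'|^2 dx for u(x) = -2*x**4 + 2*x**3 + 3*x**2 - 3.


||u||_{H^1}^2 = 44928/5

The H^1 norm (squared) on an interval (0, L) is
  ||u||_{H^1}^2 = ∫_0^L u(x)^2 dx + ∫_0^L u'(x)^2 dx.
Compute u'(x) = -8*x**3 + 6*x**2 + 6*x.
Then u(x)^2 = 4*x**8 - 8*x**7 - 8*x**6 + 12*x**5 + 21*x**4 - 12*x**3 - 18*x**2 + 9 and u'(x)^2 = 64*x**6 - 96*x**5 - 60*x**4 + 72*x**3 + 36*x**2.
Integrate each monomial from 0 to 3 using ∫_0^3 c·x^n dx = c·3^(n+1)/(n+1):
  ∫_0^3 u(x)^2 dx = ∫_0^3 (4*x^8 - 8*x^7 - 8*x^6 + 12*x^5 + 21*x^4 - 12*x^3 - 18*x^2 + 9) dx. Term by term:
    ∫_0^3 4*x^8 dx = 8748;  ∫_0^3 -8*x^7 dx = -6561;  ∫_0^3 -8*x^6 dx = -17496/7;
    ∫_0^3 12*x^5 dx = 1458;  ∫_0^3 21*x^4 dx = 5103/5;  ∫_0^3 -12*x^3 dx = -243;
    ∫_0^3 -18*x^2 dx = -162;  ∫_0^3 9 dx = 27.
  Sum: 8748 − 6561 − 17496/7 + 1458 + 5103/5 − 243 − 162 + 27 = 62586/35.
  ∫_0^3 u'(x)^2 dx = ∫_0^3 (64*x^6 - 96*x^5 - 60*x^4 + 72*x^3 + 36*x^2) dx. Term by term:
    ∫_0^3 64*x^6 dx = 139968/7;  ∫_0^3 -96*x^5 dx = -11664;  ∫_0^3 -60*x^4 dx = -2916;
    ∫_0^3 72*x^3 dx = 1458;  ∫_0^3 36*x^2 dx = 324.
  Sum: 139968/7 − 11664 − 2916 + 1458 + 324 = 50382/7.
Adding: ||u||_{H^1}^2 = 62586/35 + 50382/7 = 44928/5.


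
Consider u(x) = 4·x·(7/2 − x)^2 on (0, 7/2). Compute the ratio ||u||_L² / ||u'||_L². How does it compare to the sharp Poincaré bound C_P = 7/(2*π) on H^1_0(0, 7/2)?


||u||_L² / ||u'||_L² = sqrt(14)/4 < C_P = 7/(2*π).

u(x) = 4·x·(7/2 − x)^2, so u'(x) = (2*x - 7)*(6*x - 7).
u(x) = 4·x·(7/2 − x)^2 vanishes at x = 0 and x = 7/2, so u ∈ H^1_0(0, 7/2). Differentiate via the product rule and integrate the resulting polynomials term by term.
  ∫_0^7/2 u² dx = ∫_0^7/2 (16*x^6 - 224*x^5 + 1176*x^4 - 2744*x^3 + 2401*x^2) dx. Term by term:
    ∫_0^7/2 16*x^6 dx = 117649/8;  ∫_0^7/2 -224*x^5 dx = -823543/12;  ∫_0^7/2 1176*x^4 dx = 2470629/20;
    ∫_0^7/2 -2744*x^3 dx = -823543/8;  ∫_0^7/2 2401*x^2 dx = 823543/24.
  Sum: 117649/8 − 823543/12 + 2470629/20 − 823543/8 + 823543/24 = 117649/120.
  ∫_0^7/2 (u')² dx = ∫_0^7/2 (144*x^4 - 1344*x^3 + 4312*x^2 - 5488*x + 2401) dx. Term by term:
    ∫_0^7/2 144*x^4 dx = 151263/10;  ∫_0^7/2 -1344*x^3 dx = -50421;  ∫_0^7/2 4312*x^2 dx = 184877/3;
    ∫_0^7/2 -5488*x dx = -33614;  ∫_0^7/2 2401 dx = 16807/2.
  Sum: 151263/10 − 50421 + 184877/3 − 33614 + 16807/2 = 16807/15.
∫_0^7/2 u² dx = 117649/120, so ||u||_L² = 343*sqrt(30)/60.
∫_0^7/2 (u')² dx = 16807/15, so ||u'||_L² = 49*sqrt(105)/15.
Ratio ||u||_L² / ||u'||_L² = sqrt(14)/4.
Sharp Poincaré constant on H^1_0(0, 7/2) is C_P = L/π = 7/(2*π), achieved by sin(2*π/7·x).
A polynomial bump cannot attain the sharp Poincaré constant (only the first sine eigenfunction does), so the ratio is strictly less than C_P, consistent with ||u||_L² ≤ C_P ||u'||_L².


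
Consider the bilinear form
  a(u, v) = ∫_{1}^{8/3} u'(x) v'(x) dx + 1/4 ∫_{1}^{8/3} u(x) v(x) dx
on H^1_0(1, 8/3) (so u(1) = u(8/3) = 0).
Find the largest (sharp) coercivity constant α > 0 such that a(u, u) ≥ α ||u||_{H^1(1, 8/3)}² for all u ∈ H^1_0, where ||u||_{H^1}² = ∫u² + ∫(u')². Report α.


α = (25 + 36*π^2)/(4*(25 + 9*π^2))

Coercivity of a(·,·) on H^1_0(1, 8/3) means a(u, u) ≥ α ||u||_{H^1}² for every u ∈ H^1_0.
The interval has length L = 5/3, and Poincaré/coercivity depend only on L. Here a(u, u) = ∫(u')² + (1/4)·∫u².
Here 0 < c = 1/4 < 1. The condition a(u,u) ≥ α||u||_{H^1}² reads (1−α)∫(u')² ≥ (α−c)∫u². Any admissible α is ≤ 1 (rapidly oscillating u have ∫u²/∫(u')² → 0), and α = 1 would force 0 ≥ (1−c)∫u², impossible since c < 1; so 1−α > 0. By the sharp Poincaré inequality on H^1_0 of an interval of length L, ∫(u')² ≥ (π/L)²∫u² with equality for the first sine mode sin(π(x−x₀)/L) (x₀ the left endpoint), so the inequality holds for all u iff (1−α)(π/L)² ≥ α − c, i.e. α ≤ ((π/L)² + c)/((π/L)² + 1) = (1 + c(L/π)²)/(1 + (L/π)²). With (π/L)² = 9*π^2/25 and c = 1/4, the largest admissible constant is α = ((π/L)² + c)/((π/L)² + 1).
Simplifying, α = (25 + 36*π^2)/(4*(25 + 9*π^2)).


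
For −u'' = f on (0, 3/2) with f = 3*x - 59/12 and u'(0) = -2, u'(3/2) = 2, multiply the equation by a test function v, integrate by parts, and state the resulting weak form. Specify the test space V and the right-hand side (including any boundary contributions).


V = H^1(0, 3/2) (v unrestricted at boundary; u is determined up to an additive constant); weak form: ∫_0^3/2 u'v' dx = ∫_0^3/2 (3*x - 59/12) v dx + 2·v(3/2) + 2·v(0) for all v ∈ V.

Multiply both sides by a test function v and integrate from 0 to 3/2:
  ∫_0^3/2 −u''(x) v(x) dx = ∫_0^3/2 f(x) v(x) dx.
Integrate the LHS by parts once:
  ∫_0^3/2 −u'' v dx = −[u'(x) v(x)]_0^3/2 + ∫_0^3/2 u'(x) v'(x) dx.
Thus ∫_0^3/2 u'(x) v'(x) dx = ∫_0^3/2 f(x) v(x) dx + [u'(x) v(x)]_0^3/2.
Choose V so that boundary terms are either known or forced to vanish.
u has inhomogeneous Neumann u'(0) = -2, u'(3/2) = 2. [u' v]_0^3/2 = (2)·v(3/2) − (-2)·v(0) = 2·v(3/2) + 2·v(0). Take V = H^1(0, 3/2); boundary term becomes part of RHS.
Weak formulation: find u (satisfying any essential BC) such that ∫_0^3/2 u'(x) v'(x) dx = ∫_0^3/2 f v dx + 2·v(3/2) + 2·v(0) for all v ∈ V (Neumann data are natural BCs: they enter the RHS as boundary terms).
Substituting f(x) = 3*x - 59/12, the right-hand side is ∫_0^3/2 (3*x - 59/12) v dx + 2·v(3/2) + 2·v(0).
Compatibility check (pure Neumann): taking v ≡ 1 ∈ V gives 0 = ∫_0^3/2 f dx + (2) − (-2), i.e. ∫_0^3/2 f dx must equal u'(0) − u'(3/2) = -4. Indeed ∫_0^3/2 (3*x - 59/12) dx = -4, so the data are compatible. The solution is then unique only up to an additive constant (fix it e.g. by requiring ∫_0^3/2 u dx = 0).


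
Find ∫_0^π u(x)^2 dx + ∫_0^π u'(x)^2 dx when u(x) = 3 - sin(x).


||u||_{H^1(0,π)}^2 = -12 + 10*π

u'(x) = -cos(x).
Expand u² and (u')² and integrate term by term on (0, π), using: for integers n ≥ 1, ∫_0^π sin²(nx) dx = ∫_0^π cos²(nx) dx = π/2; for n ≠ n', ∫_0^π sin(nx)sin(n'x) dx = ∫_0^π cos(nx)cos(n'x) dx = 0; and by product-to-sum, ∫_0^π sin(nx)cos(n'x) dx = ½∫_0^π [sin((n+n')x) + sin((n−n')x)] dx, which is 0 when n+n' is even and 2n/(n²−n'²) when n+n' is odd (it need not vanish on (0, π)). For the constant mode: ∫_0^π 1 dx = π, ∫_0^π cos(nx) dx = 0, ∫_0^π sin(nx) dx = (1−(−1)^n)/n.
  u² squared terms: (3)²·∫1 dx = 9·π = 9*π;  (-1)²·∫sin(x)² dx = 1·π/2 = π/2.
  u² cross terms: 2·(3)·(-1)·∫1·sin(x) dx = -6·(2) = -12.
  So ∫_0^π u² dx = 9*π + π/2 − 12 = -12 + 19*π/2.
  (u')² squared terms: (-1)²·∫cos(x)² dx = 1·π/2 = π/2.
  So ∫_0^π (u')² dx = π/2.
||u||_{H^1}^2 = (-12 + 19*π/2) + (π/2) = -12 + 10*π.


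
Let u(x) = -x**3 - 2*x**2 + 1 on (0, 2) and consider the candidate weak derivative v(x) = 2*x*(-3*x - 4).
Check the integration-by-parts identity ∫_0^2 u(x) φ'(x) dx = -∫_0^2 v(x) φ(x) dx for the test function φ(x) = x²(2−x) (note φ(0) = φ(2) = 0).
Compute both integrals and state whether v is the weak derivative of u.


LHS = 64/5, RHS = 128/5. No, v is not the weak derivative of u.

u(x) = -x**3 - 2*x**2 + 1, classical derivative u'(x) = -3*x**2 - 4*x.
φ(x) = x²(2−x), so φ'(x) = x*(4 - 3*x).
Note φ(0) = φ(2) = 0, so the boundary term u·φ vanishes.
LHS = ∫_0^2 u(x) φ'(x) dx = ∫_0^2 (3*x^5 + 2*x^4 - 8*x^3 - 3*x^2 + 4*x) dx. Term by term:
  ∫_0^2 3*x^5 dx = 32;  ∫_0^2 2*x^4 dx = 64/5;  ∫_0^2 -8*x^3 dx = -32;
  ∫_0^2 -3*x^2 dx = -8;  ∫_0^2 4*x dx = 8.
Sum: 32 + 64/5 − 32 − 8 + 8 = 64/5.
So LHS = 64/5.
∫_0^2 v(x) φ(x) dx = ∫_0^2 (6*x^5 - 4*x^4 - 16*x^3) dx. Term by term:
  ∫_0^2 6*x^5 dx = 64;  ∫_0^2 -4*x^4 dx = -128/5;  ∫_0^2 -16*x^3 dx = -64.
Sum: 64 − 128/5 − 64 = -128/5.
So RHS = -∫_0^2 v(x) φ(x) dx = 128/5.
LHS − RHS = -64/5 ≠ 0, so the identity fails.
(For a valid weak derivative the identity must hold for EVERY test function, in particular this one. The failure shows v is NOT the weak derivative of u.)
Correct weak derivative would be u'(x) = -3*x**2 - 4*x.


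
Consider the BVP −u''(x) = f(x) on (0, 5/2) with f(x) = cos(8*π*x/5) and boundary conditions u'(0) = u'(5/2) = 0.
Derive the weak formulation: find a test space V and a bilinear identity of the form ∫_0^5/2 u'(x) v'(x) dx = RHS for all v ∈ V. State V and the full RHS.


V = H^1(0, 5/2) (no boundary constraint on v; u is determined up to an additive constant); weak form: ∫_0^5/2 u'v' dx = ∫_0^5/2 (cos(8*π*x/5)) v dx for all v ∈ V.

Multiply both sides by a test function v and integrate from 0 to 5/2:
  ∫_0^5/2 −u''(x) v(x) dx = ∫_0^5/2 f(x) v(x) dx.
Integrate the LHS by parts once:
  ∫_0^5/2 −u'' v dx = −[u'(x) v(x)]_0^5/2 + ∫_0^5/2 u'(x) v'(x) dx.
Thus ∫_0^5/2 u'(x) v'(x) dx = ∫_0^5/2 f(x) v(x) dx + [u'(x) v(x)]_0^5/2.
Choose V so that boundary terms are either known or forced to vanish.
u has homogeneous Neumann: u'(0) = u'(5/2) = 0. So [u' v]_0^5/2 = 0·v(5/2) − 0·v(0) = 0 for any v; take V = H^1(0, 5/2).
Weak formulation: find u (satisfying any essential BC) such that ∫_0^5/2 u'(x) v'(x) dx = ∫_0^5/2 f v dx for all v ∈ V (homogeneous Neumann, so boundary terms vanish).
Substituting f(x) = cos(8*π*x/5), the right-hand side is ∫_0^5/2 (cos(8*π*x/5)) v dx.
Compatibility check (pure Neumann): taking v ≡ 1 ∈ V gives 0 = ∫_0^5/2 f dx + (0) − (0), i.e. ∫_0^5/2 f dx must equal u'(0) − u'(5/2) = 0. Indeed ∫_0^5/2 (cos(8*π*x/5)) dx = 0, so the data are compatible. The solution is then unique only up to an additive constant (fix it e.g. by requiring ∫_0^5/2 u dx = 0).


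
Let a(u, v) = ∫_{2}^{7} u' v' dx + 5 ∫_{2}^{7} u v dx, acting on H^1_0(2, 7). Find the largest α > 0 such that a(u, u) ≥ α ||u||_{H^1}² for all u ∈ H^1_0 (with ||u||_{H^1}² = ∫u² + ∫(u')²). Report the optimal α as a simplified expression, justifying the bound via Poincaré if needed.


α = 1

Coercivity of a(·,·) on H^1_0(2, 7) means a(u, u) ≥ α ||u||_{H^1}² for every u ∈ H^1_0.
The interval has length L = 5, and Poincaré/coercivity depend only on L. Here a(u, u) = ∫(u')² + (5)·∫u².
Here c = 5 ≥ 1, so a(u,u) = ∫(u')² + c∫u² ≥ ∫(u')² + ∫u² = ||u||_{H^1}², i.e. α = 1 works. No larger α is possible: a(u,u) ≥ α||u||_{H^1}² means (1−α)∫(u')² ≥ (α−c)∫u², and for the modes u_n = sin(nπ(x−x₀)/L) (x₀ the left endpoint) one has ∫u_n²/∫(u_n')² = (L/(nπ))² → 0, so a(u_n,u_n)/||u_n||_{H^1}² → 1. Hence the optimal constant is α = 1.
Therefore α = 1.


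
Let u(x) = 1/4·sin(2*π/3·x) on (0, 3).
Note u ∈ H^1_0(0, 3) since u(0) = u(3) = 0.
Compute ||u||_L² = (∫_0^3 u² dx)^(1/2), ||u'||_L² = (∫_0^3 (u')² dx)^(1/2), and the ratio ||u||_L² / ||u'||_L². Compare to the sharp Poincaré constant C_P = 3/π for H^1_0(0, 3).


||u||_L² / ||u'||_L² = 3/(2*π) < C_P = 3/π.

u(x) = 1/4·sin(2*π/3·x), so u'(x) = π*cos(2*π*x/3)/6.
Writing u(x) = A·sin(kπx/L) with A = 1/4 and k = 2, use ∫_0^L sin²(kπx/L) dx = L/2 and ∫_0^L cos²(kπx/L) dx = L/2.
u² = 1/16·sin²(2*π/3·x) and (u')² = π^2/36·cos²(2*π/3·x), and each of sin², cos² integrates to L/2 = 3/2 over (0, 3).
∫_0^3 u² dx = 3/32, so ||u||_L² = sqrt(6)/8.
∫_0^3 (u')² dx = π^2/24, so ||u'||_L² = sqrt(6)*π/12.
Ratio ||u||_L² / ||u'||_L² = 3/(2*π).
Sharp Poincaré constant on H^1_0(0, 3) is C_P = L/π = 3/π, achieved by sin(π/3·x).
This is the k = 2 harmonic; the ratio L/(kπ) is strictly less than C_P = L/π, consistent with the sharp inequality ||u||_L² ≤ C_P ||u'||_L².


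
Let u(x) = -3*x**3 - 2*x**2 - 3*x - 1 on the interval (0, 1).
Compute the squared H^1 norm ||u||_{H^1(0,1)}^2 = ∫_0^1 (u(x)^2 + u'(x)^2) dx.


||u||_{H^1}^2 = 20801/210

The H^1 norm (squared) on an interval (0, L) is
  ||u||_{H^1}^2 = ∫_0^L u(x)^2 dx + ∫_0^L u'(x)^2 dx.
Compute u'(x) = -9*x**2 - 4*x - 3.
Then u(x)^2 = 9*x**6 + 12*x**5 + 22*x**4 + 18*x**3 + 13*x**2 + 6*x + 1 and u'(x)^2 = 81*x**4 + 72*x**3 + 70*x**2 + 24*x + 9.
Integrate each monomial from 0 to 1 using ∫_0^1 c·x^n dx = c·1^(n+1)/(n+1):
  ∫_0^1 u(x)^2 dx = ∫_0^1 (9*x^6 + 12*x^5 + 22*x^4 + 18*x^3 + 13*x^2 + 6*x + 1) dx. Term by term:
    ∫_0^1 9*x^6 dx = 9/7;  ∫_0^1 12*x^5 dx = 2;  ∫_0^1 22*x^4 dx = 22/5;
    ∫_0^1 18*x^3 dx = 9/2;  ∫_0^1 13*x^2 dx = 13/3;  ∫_0^1 6*x dx = 3;
    ∫_0^1 1 dx = 1.
  Sum: 9/7 + 2 + 22/5 + 9/2 + 13/3 + 3 + 1 = 4309/210.
  ∫_0^1 u'(x)^2 dx = ∫_0^1 (81*x^4 + 72*x^3 + 70*x^2 + 24*x + 9) dx. Term by term:
    ∫_0^1 81*x^4 dx = 81/5;  ∫_0^1 72*x^3 dx = 18;  ∫_0^1 70*x^2 dx = 70/3;
    ∫_0^1 24*x dx = 12;  ∫_0^1 9 dx = 9.
  Sum: 81/5 + 18 + 70/3 + 12 + 9 = 1178/15.
Adding: ||u||_{H^1}^2 = 4309/210 + 1178/15 = 20801/210.


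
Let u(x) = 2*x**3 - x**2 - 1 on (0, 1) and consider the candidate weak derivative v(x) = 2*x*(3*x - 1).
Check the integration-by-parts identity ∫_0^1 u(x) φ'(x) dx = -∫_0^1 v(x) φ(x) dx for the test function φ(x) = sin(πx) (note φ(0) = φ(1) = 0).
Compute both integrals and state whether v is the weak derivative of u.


LHS = -4/π + 24/π^3, RHS = -4/π + 24/π^3. Yes, v = u' weakly.

u(x) = 2*x**3 - x**2 - 1, classical derivative u'(x) = 6*x**2 - 2*x.
φ(x) = sin(πx), so φ'(x) = π*cos(π*x).
Note φ(0) = φ(1) = 0, so the boundary term u·φ vanishes.
LHS = ∫_0^1 u(x) φ'(x) dx = ∫_0^1 (2*π*x^3*cos(π*x) - π*x^2*cos(π*x) - π*cos(π*x)) dx. Term by term:
  ∫_0^1 -π*cos(π*x) dx = 0;  ∫_0^1 -π*x^2*cos(π*x) dx = 2/π;  ∫_0^1 2*π*x^3*cos(π*x) dx = -6/π + 24/π^3.
Sum: 0 + 2/π + -6/π + 24/π^3 = -4/π + 24/π^3.
So LHS = -4/π + 24/π^3.
∫_0^1 v(x) φ(x) dx = ∫_0^1 (6*x^2*sin(π*x) - 2*x*sin(π*x)) dx. Term by term:
  ∫_0^1 -2*x*sin(π*x) dx = -2/π;  ∫_0^1 6*x^2*sin(π*x) dx = -24/π^3 + 6/π.
Sum: -2/π + -24/π^3 + 6/π = -24/π^3 + 4/π.
So RHS = -∫_0^1 v(x) φ(x) dx = -4/π + 24/π^3.
LHS = RHS, so the identity holds for this test φ.
Moreover u is smooth here and v(x) = u'(x) = 6*x**2 - 2*x pointwise, so the identity holds for every test function. Hence v is the weak derivative of u.


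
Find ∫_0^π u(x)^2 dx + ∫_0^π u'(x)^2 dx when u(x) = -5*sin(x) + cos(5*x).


||u||_{H^1(0,π)}^2 = 38*π

u'(x) = -5*sin(5*x) - 5*cos(x).
Expand u² and (u')² and integrate term by term on (0, π), using: for integers n ≥ 1, ∫_0^π sin²(nx) dx = ∫_0^π cos²(nx) dx = π/2; for n ≠ n', ∫_0^π sin(nx)sin(n'x) dx = ∫_0^π cos(nx)cos(n'x) dx = 0; and by product-to-sum, ∫_0^π sin(nx)cos(n'x) dx = ½∫_0^π [sin((n+n')x) + sin((n−n')x)] dx, which is 0 when n+n' is even and 2n/(n²−n'²) when n+n' is odd (it need not vanish on (0, π)).
  u² squared terms: (-5)²·∫sin(x)² dx = 25·π/2 = 25*π/2;  (1)²·∫cos(5x)² dx = 1·π/2 = π/2.
  u² cross terms: 2·(-5)·(1)·∫sin(x)·cos(5x) dx = -10·(0) = 0.
  So ∫_0^π u² dx = 25*π/2 + π/2 + 0 = 13*π.
  (u')² squared terms: (-5)²·∫cos(x)² dx = 25·π/2 = 25*π/2;  (-5)²·∫sin(5x)² dx = 25·π/2 = 25*π/2.
  (u')² cross terms: 2·(-5)·(-5)·∫cos(x)·sin(5x) dx = 50·(0) = 0.
  So ∫_0^π (u')² dx = 25*π/2 + 25*π/2 + 0 = 25*π.
||u||_{H^1}^2 = (13*π) + (25*π) = 38*π.


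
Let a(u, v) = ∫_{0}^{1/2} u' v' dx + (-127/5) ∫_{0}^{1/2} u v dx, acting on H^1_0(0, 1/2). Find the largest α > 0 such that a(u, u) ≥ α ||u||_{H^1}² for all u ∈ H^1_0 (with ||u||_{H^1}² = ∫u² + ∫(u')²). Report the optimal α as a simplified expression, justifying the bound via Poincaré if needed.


α = (-127 + 20*π^2)/(5*(1 + 4*π^2))

Coercivity of a(·,·) on H^1_0(0, 1/2) means a(u, u) ≥ α ||u||_{H^1}² for every u ∈ H^1_0.
The interval has length L = 1/2, and Poincaré/coercivity depend only on L. Here a(u, u) = ∫(u')² + (-127/5)·∫u².
Here c = -127/5 < 0 with |c| < (π/L)² = 4*π^2, so coercivity still holds. The condition a(u,u) ≥ α||u||_{H^1}² reads (1−α)∫(u')² ≥ (α−c)∫u². Any admissible α is ≤ 1 (rapidly oscillating u have ∫u²/∫(u')² → 0), and α = 1 would force 0 ≥ (1−c)∫u², impossible since c < 1; so 1−α > 0. By the sharp Poincaré inequality on H^1_0 of an interval of length L, ∫(u')² ≥ (π/L)²∫u² with equality for the first sine mode sin(π(x−x₀)/L) (x₀ the left endpoint), so the inequality holds for all u iff (1−α)(π/L)² ≥ α − c, i.e. α ≤ ((π/L)² + c)/((π/L)² + 1) = (1 + c(L/π)²)/(1 + (L/π)²). (Direct route, valid since c ≤ 0: Poincaré gives c∫u² ≥ c(L/π)²∫(u')², so a(u,u) ≥ (1 + c(L/π)²)∫(u')², while ||u||_{H^1}² ≤ (1 + (L/π)²)∫(u')²; dividing yields the same α.) With (π/L)² = 4*π^2 and c = -127/5, the largest admissible constant is α = ((π/L)² + c)/((π/L)² + 1).
Simplifying, α = (-127 + 20*π^2)/(5*(1 + 4*π^2)).
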